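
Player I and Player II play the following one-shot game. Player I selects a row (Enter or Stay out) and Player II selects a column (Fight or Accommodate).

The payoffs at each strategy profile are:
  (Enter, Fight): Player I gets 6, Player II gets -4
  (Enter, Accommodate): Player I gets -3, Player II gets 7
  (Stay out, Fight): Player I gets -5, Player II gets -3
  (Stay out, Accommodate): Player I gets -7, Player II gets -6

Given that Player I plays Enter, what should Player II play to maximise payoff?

Accommodate

Against Enter, Player II earns -4 from Fight and 7 from Accommodate.
So Accommodate is the best response.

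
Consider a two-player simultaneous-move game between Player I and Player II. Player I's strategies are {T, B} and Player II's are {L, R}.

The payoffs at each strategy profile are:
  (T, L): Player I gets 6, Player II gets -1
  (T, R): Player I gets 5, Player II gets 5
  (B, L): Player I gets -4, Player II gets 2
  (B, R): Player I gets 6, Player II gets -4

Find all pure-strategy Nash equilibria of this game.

(T, L): Player II prefers R (5 > -1) — not an equilibrium.
(T, R): Player I prefers B (6 > 5) — not an equilibrium.
(B, L): Player I prefers T (6 > -4) — not an equilibrium.
(B, R): Player II prefers L (2 > -4) — not an equilibrium.

none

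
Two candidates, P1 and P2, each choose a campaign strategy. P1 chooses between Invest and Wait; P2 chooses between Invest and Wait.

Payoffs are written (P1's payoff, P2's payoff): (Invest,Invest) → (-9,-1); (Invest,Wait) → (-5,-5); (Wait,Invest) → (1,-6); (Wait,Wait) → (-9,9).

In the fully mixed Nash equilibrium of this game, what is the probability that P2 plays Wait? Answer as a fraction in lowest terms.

Let y be the probability that P2 plays Invest. In a completely mixed equilibrium, P1 must be indifferent between Invest and Wait.
P1's expected payoff from Invest is −9y − 5(1−y); from Wait it is y − 9(1−y).
Setting these equal: −4y − 5 = 10y − 9, so y = 2/7.
Therefore P2 plays Wait with probability 1 − 2/7 = 5/7.

5/7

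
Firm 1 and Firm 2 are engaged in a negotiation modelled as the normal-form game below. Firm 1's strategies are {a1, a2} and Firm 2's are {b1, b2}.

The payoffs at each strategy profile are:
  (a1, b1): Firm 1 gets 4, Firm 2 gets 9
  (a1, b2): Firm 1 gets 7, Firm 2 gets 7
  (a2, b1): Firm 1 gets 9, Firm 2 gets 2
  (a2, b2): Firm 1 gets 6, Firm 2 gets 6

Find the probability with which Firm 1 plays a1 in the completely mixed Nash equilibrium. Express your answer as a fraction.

Let p be the probability that Firm 1 plays a1. In a completely mixed equilibrium, Firm 2 must be indifferent between b1 and b2.
Firm 2's expected payoff from b1 is 9p + 2(1−p); from b2 it is 7p + 6(1−p).
Setting these equal: 7p + 2 = p + 6, so p = 2/3.

2/3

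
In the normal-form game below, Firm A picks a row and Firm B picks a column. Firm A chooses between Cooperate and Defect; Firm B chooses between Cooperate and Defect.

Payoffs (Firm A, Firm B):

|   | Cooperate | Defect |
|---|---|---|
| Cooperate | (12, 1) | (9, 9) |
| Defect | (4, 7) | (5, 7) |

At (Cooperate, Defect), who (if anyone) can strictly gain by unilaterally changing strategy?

Neither

Firm A at (Cooperate, Defect) earns 9; deviating to Defect yields 5 — not better.
Firm B earns 9; deviating to Cooperate yields 1 — not better.
Neither player can strictly improve; the profile is a Nash equilibrium.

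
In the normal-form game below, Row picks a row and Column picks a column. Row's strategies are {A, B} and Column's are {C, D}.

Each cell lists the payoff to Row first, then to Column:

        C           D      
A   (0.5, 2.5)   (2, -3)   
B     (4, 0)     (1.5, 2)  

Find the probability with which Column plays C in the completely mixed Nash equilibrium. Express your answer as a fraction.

Let y be the probability that Column plays C. In a completely mixed equilibrium, Row must be indifferent between A and B.
Row's expected payoff from A is 0.5y + 2(1−y); from B it is 4y + 1.5(1−y).
Setting these equal: −1.5y + 2 = 2.5y + 1.5, so y = 1/8.

1/8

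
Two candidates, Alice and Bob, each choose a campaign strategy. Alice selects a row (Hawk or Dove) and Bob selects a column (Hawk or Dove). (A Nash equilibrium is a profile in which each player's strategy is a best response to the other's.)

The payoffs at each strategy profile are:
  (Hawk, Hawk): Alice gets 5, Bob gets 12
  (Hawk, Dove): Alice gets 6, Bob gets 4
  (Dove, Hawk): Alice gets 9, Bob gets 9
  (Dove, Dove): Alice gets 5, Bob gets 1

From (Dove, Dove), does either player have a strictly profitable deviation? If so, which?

Alice at (Dove, Dove) earns 5; deviating to Hawk yields 6 — a strict improvement.
Bob earns 1; deviating to Hawk yields 9 — a strict improvement.
Both Alice and Bob have strictly profitable deviations.

Both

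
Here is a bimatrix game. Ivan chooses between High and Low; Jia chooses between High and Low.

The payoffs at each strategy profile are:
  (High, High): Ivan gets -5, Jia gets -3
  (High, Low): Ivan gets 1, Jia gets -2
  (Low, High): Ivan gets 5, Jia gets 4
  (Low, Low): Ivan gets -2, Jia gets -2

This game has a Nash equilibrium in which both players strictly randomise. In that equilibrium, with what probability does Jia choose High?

3/13

Let q be the probability that Jia plays High. In a completely mixed equilibrium, Ivan must be indifferent between High and Low.
Ivan's expected payoff from High is −5q + (1−q); from Low it is 5q − 2(1−q).
Setting these equal: −6q + 1 = 7q − 2, so q = 3/13.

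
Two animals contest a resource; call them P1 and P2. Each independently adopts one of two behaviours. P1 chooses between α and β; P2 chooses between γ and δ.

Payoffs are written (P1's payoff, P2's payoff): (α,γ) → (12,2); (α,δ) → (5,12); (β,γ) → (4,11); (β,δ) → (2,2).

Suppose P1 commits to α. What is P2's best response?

δ

Against α, P2 earns 2 from γ and 12 from δ.
So δ is the best response.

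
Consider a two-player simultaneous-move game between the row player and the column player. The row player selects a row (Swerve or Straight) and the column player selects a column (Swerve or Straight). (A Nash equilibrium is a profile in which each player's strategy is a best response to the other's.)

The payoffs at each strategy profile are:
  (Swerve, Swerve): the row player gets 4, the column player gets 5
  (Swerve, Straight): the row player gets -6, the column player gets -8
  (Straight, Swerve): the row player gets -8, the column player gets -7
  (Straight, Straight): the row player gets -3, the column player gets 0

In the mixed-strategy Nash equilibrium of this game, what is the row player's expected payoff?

First find y, the probability the column player plays Swerve, from the row player's indifference between Swerve and Straight: 4y − 6(1−y) = −8y − 3(1−y), giving y = 1/5.
Since the row player is indifferent in equilibrium, the row player's expected payoff equals the payoff from either row against (1/5, 4/5). Using Swerve: 4(1/5) − 6(4/5) = -4.

-4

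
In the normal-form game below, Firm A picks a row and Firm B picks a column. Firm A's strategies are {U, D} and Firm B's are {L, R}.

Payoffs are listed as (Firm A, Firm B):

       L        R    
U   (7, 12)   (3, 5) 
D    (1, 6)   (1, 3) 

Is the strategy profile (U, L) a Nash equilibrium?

At (U, L), Firm A earns 7; switching to D would give 1, so Firm A has no profitable deviation.
Firm B earns 12; switching to R would give 5, so Firm B has no profitable deviation.
Neither player can gain by a unilateral deviation, so this profile is a Nash equilibrium.

Yes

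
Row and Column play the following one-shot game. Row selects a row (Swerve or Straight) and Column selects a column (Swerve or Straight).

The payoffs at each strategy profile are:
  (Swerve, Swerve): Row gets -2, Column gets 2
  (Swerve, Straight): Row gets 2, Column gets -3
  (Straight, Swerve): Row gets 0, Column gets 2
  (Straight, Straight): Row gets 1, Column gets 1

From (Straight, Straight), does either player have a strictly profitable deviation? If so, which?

Row at (Straight, Straight) earns 1; deviating to Swerve yields 2 — a strict improvement.
Column earns 1; deviating to Swerve yields 2 — a strict improvement.
Both Row and Column have strictly profitable deviations.

Both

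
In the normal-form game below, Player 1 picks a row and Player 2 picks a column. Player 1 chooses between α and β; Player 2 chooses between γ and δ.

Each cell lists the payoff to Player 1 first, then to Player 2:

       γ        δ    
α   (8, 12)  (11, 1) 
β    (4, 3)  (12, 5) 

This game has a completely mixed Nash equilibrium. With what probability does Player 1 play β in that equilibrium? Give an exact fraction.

11/13

Let p be the probability that Player 1 plays α. In a completely mixed equilibrium, Player 2 must be indifferent between γ and δ.
Player 2's expected payoff from γ is 12p + 3(1−p); from δ it is p + 5(1−p).
Setting these equal: 9p + 3 = −4p + 5, so p = 2/13.
Therefore Player 1 plays β with probability 1 − 2/13 = 11/13.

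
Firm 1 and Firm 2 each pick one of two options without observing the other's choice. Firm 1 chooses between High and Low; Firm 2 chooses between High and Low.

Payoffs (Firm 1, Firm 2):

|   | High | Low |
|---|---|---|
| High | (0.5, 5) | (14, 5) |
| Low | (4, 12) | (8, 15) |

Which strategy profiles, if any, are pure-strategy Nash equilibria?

(High, Low)

(High, High): Firm 1 prefers Low (4 > 0.5) — not an equilibrium.
(High, Low): Firm 1 gets 14 ≥ 8 from Low, and Firm 2 gets 5 ≥ 5 from High — Nash equilibrium.
(Low, High): Firm 2 prefers Low (15 > 12) — not an equilibrium.
(Low, Low): Firm 1 prefers High (14 > 8) — not an equilibrium.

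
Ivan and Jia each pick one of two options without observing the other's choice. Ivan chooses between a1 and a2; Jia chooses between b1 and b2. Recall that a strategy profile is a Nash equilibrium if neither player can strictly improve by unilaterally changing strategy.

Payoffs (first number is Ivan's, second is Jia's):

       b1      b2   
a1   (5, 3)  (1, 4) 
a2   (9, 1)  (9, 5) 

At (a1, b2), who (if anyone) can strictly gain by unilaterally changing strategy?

Ivan at (a1, b2) earns 1; deviating to a2 yields 9 — a strict improvement.
Jia earns 4; deviating to b1 yields 3 — not better.
Only Ivan has a strictly profitable deviation.

Ivan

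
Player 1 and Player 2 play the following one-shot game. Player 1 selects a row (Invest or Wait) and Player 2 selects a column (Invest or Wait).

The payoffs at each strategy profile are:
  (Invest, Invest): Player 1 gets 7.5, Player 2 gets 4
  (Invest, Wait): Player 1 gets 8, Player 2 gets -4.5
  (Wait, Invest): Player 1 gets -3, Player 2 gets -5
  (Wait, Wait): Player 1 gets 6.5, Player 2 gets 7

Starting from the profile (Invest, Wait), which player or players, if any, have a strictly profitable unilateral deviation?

Player 2

Player 1 at (Invest, Wait) earns 8; deviating to Wait yields 6.5 — not better.
Player 2 earns -4.5; deviating to Invest yields 4 — a strict improvement.
Only Player 2 has a strictly profitable deviation.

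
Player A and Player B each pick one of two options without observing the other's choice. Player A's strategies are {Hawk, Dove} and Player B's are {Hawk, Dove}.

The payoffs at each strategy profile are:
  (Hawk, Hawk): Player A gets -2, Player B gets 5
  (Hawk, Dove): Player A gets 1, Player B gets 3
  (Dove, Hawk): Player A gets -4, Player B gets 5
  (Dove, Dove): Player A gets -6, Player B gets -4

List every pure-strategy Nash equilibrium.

(Hawk, Hawk): Player A gets -2 ≥ -4 from Dove, and Player B gets 5 ≥ 3 from Dove — Nash equilibrium.
(Hawk, Dove): Player B prefers Hawk (5 > 3) — not an equilibrium.
(Dove, Hawk): Player A prefers Hawk (-2 > -4) — not an equilibrium.
(Dove, Dove): Player A prefers Hawk (1 > -6); Player B prefers Hawk (5 > -4) — not an equilibrium.

(Hawk, Hawk)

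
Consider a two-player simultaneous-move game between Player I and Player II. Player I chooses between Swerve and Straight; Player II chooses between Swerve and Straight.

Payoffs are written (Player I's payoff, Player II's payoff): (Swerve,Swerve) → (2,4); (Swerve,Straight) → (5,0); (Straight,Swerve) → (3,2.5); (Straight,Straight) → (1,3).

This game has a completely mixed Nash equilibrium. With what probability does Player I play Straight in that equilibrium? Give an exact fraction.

Let x be the probability that Player I plays Swerve. In a completely mixed equilibrium, Player II must be indifferent between Swerve and Straight.
Player II's expected payoff from Swerve is 4x + 2.5(1−x); from Straight it is 3(1−x).
Setting these equal: 1.5x + 2.5 = −3x + 3, so x = 1/9.
Therefore Player I plays Straight with probability 1 − 1/9 = 8/9.

8/9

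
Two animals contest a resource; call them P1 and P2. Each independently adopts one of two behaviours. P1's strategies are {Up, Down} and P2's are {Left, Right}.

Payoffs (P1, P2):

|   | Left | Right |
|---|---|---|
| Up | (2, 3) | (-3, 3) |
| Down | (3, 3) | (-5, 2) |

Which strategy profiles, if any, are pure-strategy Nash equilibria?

(Up, Left): P1 prefers Down (3 > 2) — not an equilibrium.
(Up, Right): P1 gets -3 ≥ -5 from Down, and P2 gets 3 ≥ 3 from Left — Nash equilibrium.
(Down, Left): P1 gets 3 ≥ 2 from Up, and P2 gets 3 ≥ 2 from Right — Nash equilibrium.
(Down, Right): P1 prefers Up (-3 > -5); P2 prefers Left (3 > 2) — not an equilibrium.

(Up, Right) and (Down, Left)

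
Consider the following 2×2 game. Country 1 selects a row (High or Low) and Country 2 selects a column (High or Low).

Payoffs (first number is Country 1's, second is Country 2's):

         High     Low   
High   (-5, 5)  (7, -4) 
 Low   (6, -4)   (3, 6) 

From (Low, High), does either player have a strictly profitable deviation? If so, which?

Country 2

Country 1 at (Low, High) earns 6; deviating to High yields -5 — not better.
Country 2 earns -4; deviating to Low yields 6 — a strict improvement.
Only Country 2 has a strictly profitable deviation.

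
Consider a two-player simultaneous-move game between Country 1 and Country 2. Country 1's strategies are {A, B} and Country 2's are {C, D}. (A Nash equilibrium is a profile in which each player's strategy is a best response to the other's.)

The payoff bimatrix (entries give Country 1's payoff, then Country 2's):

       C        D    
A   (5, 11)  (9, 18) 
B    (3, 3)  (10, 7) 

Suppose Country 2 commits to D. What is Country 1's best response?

Against D, Country 1 earns 9 from A and 10 from B.
So B is the best response.

B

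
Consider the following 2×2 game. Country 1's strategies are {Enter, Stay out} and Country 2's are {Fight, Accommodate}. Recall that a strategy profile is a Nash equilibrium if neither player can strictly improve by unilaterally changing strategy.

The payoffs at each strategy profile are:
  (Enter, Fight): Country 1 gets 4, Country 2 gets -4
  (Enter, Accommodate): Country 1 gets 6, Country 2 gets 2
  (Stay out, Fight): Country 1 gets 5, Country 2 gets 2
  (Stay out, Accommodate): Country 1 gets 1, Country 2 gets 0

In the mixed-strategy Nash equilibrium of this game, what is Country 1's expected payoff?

13/3

First find q, the probability Country 2 plays Fight, from Country 1's indifference between Enter and Stay out: 4q + 6(1−q) = 5q + (1−q), giving q = 5/6.
Since Country 1 is indifferent in equilibrium, Country 1's expected payoff equals the payoff from either row against (5/6, 1/6). Using Enter: 4(5/6) + 6(1/6) = 13/3.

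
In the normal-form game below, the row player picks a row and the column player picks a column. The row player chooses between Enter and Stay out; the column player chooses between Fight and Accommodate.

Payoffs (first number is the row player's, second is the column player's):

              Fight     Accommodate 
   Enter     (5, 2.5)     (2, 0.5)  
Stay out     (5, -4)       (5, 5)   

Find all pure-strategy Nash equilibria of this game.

(Enter, Fight) and (Stay out, Accommodate)

(Enter, Fight): the row player gets 5 ≥ 5 from Stay out, and the column player gets 2.5 ≥ 0.5 from Accommodate — Nash equilibrium.
(Enter, Accommodate): the row player prefers Stay out (5 > 2); the column player prefers Fight (2.5 > 0.5) — not an equilibrium.
(Stay out, Fight): the column player prefers Accommodate (5 > -4) — not an equilibrium.
(Stay out, Accommodate): the row player gets 5 ≥ 2 from Enter, and the column player gets 5 ≥ -4 from Fight — Nash equilibrium.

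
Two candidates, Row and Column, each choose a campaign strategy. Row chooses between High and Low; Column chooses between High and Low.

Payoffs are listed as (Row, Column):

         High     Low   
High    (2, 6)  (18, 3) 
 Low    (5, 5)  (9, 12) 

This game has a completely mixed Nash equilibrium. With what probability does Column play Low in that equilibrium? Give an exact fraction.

Let c be the probability that Column plays High. In a completely mixed equilibrium, Row must be indifferent between High and Low.
Row's expected payoff from High is 2c + 18(1−c); from Low it is 5c + 9(1−c).
Setting these equal: −16c + 18 = −4c + 9, so c = 3/4.
Therefore Column plays Low with probability 1 − 3/4 = 1/4.

1/4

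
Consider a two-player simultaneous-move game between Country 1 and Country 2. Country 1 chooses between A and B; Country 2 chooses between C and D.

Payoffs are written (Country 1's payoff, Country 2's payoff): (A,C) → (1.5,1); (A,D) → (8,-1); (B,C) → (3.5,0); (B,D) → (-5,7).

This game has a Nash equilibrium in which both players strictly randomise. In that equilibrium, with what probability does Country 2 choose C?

13/15

Let q be the probability that Country 2 plays C. In a completely mixed equilibrium, Country 1 must be indifferent between A and B.
Country 1's expected payoff from A is 1.5q + 8(1−q); from B it is 3.5q − 5(1−q).
Setting these equal: −6.5q + 8 = 8.5q − 5, so q = 13/15.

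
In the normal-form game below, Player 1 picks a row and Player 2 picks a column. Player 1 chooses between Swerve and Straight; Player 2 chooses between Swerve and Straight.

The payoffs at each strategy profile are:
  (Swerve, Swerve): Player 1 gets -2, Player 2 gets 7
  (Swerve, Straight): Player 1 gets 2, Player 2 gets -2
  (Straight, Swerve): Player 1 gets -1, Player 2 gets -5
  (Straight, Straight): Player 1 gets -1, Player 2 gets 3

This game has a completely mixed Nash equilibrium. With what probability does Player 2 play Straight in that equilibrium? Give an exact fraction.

Let c be the probability that Player 2 plays Swerve. In a completely mixed equilibrium, Player 1 must be indifferent between Swerve and Straight.
Player 1's expected payoff from Swerve is −2c + 2(1−c); from Straight it is −c − (1−c).
Setting these equal: −4c + 2 = -1, so c = 3/4.
Therefore Player 2 plays Straight with probability 1 − 3/4 = 1/4.

1/4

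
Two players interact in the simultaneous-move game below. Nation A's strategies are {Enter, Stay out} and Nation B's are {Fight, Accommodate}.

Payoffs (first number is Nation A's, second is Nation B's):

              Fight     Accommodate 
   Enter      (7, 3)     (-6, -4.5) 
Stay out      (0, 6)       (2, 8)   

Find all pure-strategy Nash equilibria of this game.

(Enter, Fight): Nation A gets 7 ≥ 0 from Stay out, and Nation B gets 3 ≥ -4.5 from Accommodate — Nash equilibrium.
(Enter, Accommodate): Nation A prefers Stay out (2 > -6); Nation B prefers Fight (3 > -4.5) — not an equilibrium.
(Stay out, Fight): Nation A prefers Enter (7 > 0); Nation B prefers Accommodate (8 > 6) — not an equilibrium.
(Stay out, Accommodate): Nation A gets 2 ≥ -6 from Enter, and Nation B gets 8 ≥ 6 from Fight — Nash equilibrium.

(Enter, Fight) and (Stay out, Accommodate)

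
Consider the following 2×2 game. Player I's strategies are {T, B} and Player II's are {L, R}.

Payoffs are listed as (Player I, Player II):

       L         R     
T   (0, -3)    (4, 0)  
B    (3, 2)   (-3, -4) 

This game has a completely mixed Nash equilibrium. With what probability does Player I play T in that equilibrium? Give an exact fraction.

Let x be the probability that Player I plays T. In a completely mixed equilibrium, Player II must be indifferent between L and R.
Player II's expected payoff from L is −3x + 2(1−x); from R it is −4(1−x).
Setting these equal: −5x + 2 = 4x − 4, so x = 2/3.

2/3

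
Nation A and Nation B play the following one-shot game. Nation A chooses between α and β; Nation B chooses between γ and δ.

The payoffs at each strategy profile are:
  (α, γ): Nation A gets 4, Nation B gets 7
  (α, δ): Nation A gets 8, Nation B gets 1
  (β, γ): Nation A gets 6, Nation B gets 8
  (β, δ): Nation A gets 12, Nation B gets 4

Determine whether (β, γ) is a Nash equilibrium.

Yes

At (β, γ), Nation A earns 6; switching to α would give 4, so Nation A has no profitable deviation.
Nation B earns 8; switching to δ would give 4, so Nation B has no profitable deviation.
Neither player can gain by a unilateral deviation, so this profile is a Nash equilibrium.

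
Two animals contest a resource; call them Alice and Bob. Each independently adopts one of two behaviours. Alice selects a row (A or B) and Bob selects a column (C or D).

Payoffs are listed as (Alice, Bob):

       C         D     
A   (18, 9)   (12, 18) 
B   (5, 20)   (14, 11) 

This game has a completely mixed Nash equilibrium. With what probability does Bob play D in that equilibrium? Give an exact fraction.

Let y be the probability that Bob plays C. In a completely mixed equilibrium, Alice must be indifferent between A and B.
Alice's expected payoff from A is 18y + 12(1−y); from B it is 5y + 14(1−y).
Setting these equal: 6y + 12 = −9y + 14, so y = 2/15.
Therefore Bob plays D with probability 1 − 2/15 = 13/15.

13/15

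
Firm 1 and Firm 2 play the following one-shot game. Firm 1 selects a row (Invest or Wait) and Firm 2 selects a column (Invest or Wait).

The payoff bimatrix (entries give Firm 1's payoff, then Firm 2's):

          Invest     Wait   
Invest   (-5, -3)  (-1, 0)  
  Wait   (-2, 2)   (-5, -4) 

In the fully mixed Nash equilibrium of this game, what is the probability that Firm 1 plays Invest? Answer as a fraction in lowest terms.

2/3

Let r be the probability that Firm 1 plays Invest. In a completely mixed equilibrium, Firm 2 must be indifferent between Invest and Wait.
Firm 2's expected payoff from Invest is −3r + 2(1−r); from Wait it is −4(1−r).
Setting these equal: −5r + 2 = 4r − 4, so r = 2/3.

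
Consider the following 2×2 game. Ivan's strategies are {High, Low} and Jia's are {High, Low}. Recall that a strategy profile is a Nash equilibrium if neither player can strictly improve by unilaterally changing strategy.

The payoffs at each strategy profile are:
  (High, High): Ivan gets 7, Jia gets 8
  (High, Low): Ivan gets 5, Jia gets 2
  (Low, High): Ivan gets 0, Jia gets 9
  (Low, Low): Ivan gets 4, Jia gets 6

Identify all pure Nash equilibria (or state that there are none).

(High, High): Ivan gets 7 ≥ 0 from Low, and Jia gets 8 ≥ 2 from Low — Nash equilibrium.
(High, Low): Jia prefers High (8 > 2) — not an equilibrium.
(Low, High): Ivan prefers High (7 > 0) — not an equilibrium.
(Low, Low): Ivan prefers High (5 > 4); Jia prefers High (9 > 6) — not an equilibrium.

(High, High)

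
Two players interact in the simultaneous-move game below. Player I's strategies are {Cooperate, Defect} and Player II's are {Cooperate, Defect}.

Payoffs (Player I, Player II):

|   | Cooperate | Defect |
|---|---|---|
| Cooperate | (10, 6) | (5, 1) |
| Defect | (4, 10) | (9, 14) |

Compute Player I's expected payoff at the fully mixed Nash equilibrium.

7

First find q, the probability Player II plays Cooperate, from Player I's indifference between Cooperate and Defect: 10q + 5(1−q) = 4q + 9(1−q), giving q = 2/5.
Since Player I is indifferent in equilibrium, Player I's expected payoff equals the payoff from either row against (2/5, 3/5). Using Cooperate: 10(2/5) + 5(3/5) = 7.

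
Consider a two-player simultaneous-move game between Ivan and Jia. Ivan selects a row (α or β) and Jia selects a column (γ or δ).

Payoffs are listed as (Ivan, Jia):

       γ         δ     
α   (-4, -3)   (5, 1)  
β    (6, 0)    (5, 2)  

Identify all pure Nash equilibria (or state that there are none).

(α, γ): Ivan prefers β (6 > -4); Jia prefers δ (1 > -3) — not an equilibrium.
(α, δ): Ivan gets 5 ≥ 5 from β, and Jia gets 1 ≥ -3 from γ — Nash equilibrium.
(β, γ): Jia prefers δ (2 > 0) — not an equilibrium.
(β, δ): Ivan gets 5 ≥ 5 from α, and Jia gets 2 ≥ 0 from γ — Nash equilibrium.

(α, δ) and (β, δ)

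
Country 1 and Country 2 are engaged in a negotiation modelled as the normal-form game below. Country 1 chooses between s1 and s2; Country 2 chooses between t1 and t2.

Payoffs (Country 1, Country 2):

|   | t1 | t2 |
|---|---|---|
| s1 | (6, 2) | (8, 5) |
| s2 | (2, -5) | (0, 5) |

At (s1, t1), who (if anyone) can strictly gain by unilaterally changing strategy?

Country 1 at (s1, t1) earns 6; deviating to s2 yields 2 — not better.
Country 2 earns 2; deviating to t2 yields 5 — a strict improvement.
Only Country 2 has a strictly profitable deviation.

Country 2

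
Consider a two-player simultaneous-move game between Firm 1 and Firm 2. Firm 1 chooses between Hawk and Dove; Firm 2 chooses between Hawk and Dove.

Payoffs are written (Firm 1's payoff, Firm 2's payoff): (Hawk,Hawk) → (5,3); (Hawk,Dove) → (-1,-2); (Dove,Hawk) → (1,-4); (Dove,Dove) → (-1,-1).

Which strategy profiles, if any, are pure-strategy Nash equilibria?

(Hawk, Hawk) and (Dove, Dove)

(Hawk, Hawk): Firm 1 gets 5 ≥ 1 from Dove, and Firm 2 gets 3 ≥ -2 from Dove — Nash equilibrium.
(Hawk, Dove): Firm 2 prefers Hawk (3 > -2) — not an equilibrium.
(Dove, Hawk): Firm 1 prefers Hawk (5 > 1); Firm 2 prefers Dove (-1 > -4) — not an equilibrium.
(Dove, Dove): Firm 1 gets -1 ≥ -1 from Hawk, and Firm 2 gets -1 ≥ -4 from Hawk — Nash equilibrium.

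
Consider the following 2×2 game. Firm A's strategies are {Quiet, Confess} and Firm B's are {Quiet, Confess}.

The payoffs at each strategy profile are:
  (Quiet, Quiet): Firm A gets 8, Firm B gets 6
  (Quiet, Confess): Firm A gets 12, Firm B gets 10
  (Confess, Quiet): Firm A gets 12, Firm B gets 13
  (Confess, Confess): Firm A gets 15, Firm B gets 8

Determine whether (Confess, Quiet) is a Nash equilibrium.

At (Confess, Quiet), Firm A earns 12; switching to Quiet would give 8, so Firm A has no profitable deviation.
Firm B earns 13; switching to Confess would give 8, so Firm B has no profitable deviation.
Neither player can gain by a unilateral deviation, so this profile is a Nash equilibrium.

Yes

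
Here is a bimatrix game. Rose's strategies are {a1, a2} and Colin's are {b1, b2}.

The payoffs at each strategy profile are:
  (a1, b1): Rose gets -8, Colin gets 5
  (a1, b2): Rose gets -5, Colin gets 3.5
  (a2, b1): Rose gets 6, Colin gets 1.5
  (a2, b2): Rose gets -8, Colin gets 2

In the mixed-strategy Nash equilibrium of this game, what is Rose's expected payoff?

First find y, the probability Colin plays b1, from Rose's indifference between a1 and a2: −8y − 5(1−y) = 6y − 8(1−y), giving y = 3/17.
Since Rose is indifferent in equilibrium, Rose's expected payoff equals the payoff from either row against (3/17, 14/17). Using a1: −8(3/17) − 5(14/17) = -94/17.

-94/17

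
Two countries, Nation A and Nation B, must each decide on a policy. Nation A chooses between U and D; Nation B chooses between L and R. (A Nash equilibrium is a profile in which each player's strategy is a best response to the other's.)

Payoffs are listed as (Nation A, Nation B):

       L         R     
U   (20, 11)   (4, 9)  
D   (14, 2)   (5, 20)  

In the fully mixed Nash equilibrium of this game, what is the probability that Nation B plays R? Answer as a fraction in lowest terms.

Let c be the probability that Nation B plays L. In a completely mixed equilibrium, Nation A must be indifferent between U and D.
Nation A's expected payoff from U is 20c + 4(1−c); from D it is 14c + 5(1−c).
Setting these equal: 16c + 4 = 9c + 5, so c = 1/7.
Therefore Nation B plays R with probability 1 − 1/7 = 6/7.

6/7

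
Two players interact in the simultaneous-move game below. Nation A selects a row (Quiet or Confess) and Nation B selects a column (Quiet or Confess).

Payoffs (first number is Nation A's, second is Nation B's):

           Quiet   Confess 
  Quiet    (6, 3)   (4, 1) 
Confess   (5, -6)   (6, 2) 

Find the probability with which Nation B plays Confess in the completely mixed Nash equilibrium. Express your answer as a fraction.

Let c be the probability that Nation B plays Quiet. In a completely mixed equilibrium, Nation A must be indifferent between Quiet and Confess.
Nation A's expected payoff from Quiet is 6c + 4(1−c); from Confess it is 5c + 6(1−c).
Setting these equal: 2c + 4 = −c + 6, so c = 2/3.
Therefore Nation B plays Confess with probability 1 − 2/3 = 1/3.

1/3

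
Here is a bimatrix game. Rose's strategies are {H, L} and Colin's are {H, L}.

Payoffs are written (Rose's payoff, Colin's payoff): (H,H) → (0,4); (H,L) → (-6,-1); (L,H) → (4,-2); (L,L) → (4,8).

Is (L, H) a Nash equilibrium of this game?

No

At (L, H), Rose earns 4; switching to H would give 0, so Rose has no profitable deviation.
Colin earns -2; switching to L would give 8, so Colin would deviate.
Since at least one player can profitably deviate, this is not a Nash equilibrium.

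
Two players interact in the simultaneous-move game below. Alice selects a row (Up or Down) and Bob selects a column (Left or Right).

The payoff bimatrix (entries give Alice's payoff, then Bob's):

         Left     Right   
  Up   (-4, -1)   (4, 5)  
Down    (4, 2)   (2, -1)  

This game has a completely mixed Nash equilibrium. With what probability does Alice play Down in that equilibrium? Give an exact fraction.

Let r be the probability that Alice plays Up. In a completely mixed equilibrium, Bob must be indifferent between Left and Right.
Bob's expected payoff from Left is −r + 2(1−r); from Right it is 5r − (1−r).
Setting these equal: −3r + 2 = 6r − 1, so r = 1/3.
Therefore Alice plays Down with probability 1 − 1/3 = 2/3.

2/3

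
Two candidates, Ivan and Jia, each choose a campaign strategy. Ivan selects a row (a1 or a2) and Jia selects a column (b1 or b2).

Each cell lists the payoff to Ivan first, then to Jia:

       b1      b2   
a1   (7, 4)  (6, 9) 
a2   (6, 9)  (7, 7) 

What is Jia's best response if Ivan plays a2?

b1

Against a2, Jia earns 9 from b1 and 7 from b2.
So b1 is the best response.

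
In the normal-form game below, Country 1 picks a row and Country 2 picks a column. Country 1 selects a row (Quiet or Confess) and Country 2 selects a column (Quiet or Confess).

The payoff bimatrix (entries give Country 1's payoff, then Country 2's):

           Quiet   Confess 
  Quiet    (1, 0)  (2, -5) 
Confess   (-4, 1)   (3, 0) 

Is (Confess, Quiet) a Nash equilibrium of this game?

At (Confess, Quiet), Country 1 earns -4; switching to Quiet would give 1, so Country 1 would deviate.
Country 2 earns 1; switching to Confess would give 0, so Country 2 has no profitable deviation.
Since at least one player can profitably deviate, this is not a Nash equilibrium.

No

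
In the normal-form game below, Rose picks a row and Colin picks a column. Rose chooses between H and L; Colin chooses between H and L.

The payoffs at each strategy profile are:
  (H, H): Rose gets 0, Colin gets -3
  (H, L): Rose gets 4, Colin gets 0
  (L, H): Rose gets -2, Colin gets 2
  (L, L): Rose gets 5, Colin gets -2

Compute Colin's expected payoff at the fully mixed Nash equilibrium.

-6/7

First find p, the probability Rose plays H, from Colin's indifference between H and L: −3p + 2(1−p) = −2(1−p), giving p = 4/7.
Since Colin is indifferent in equilibrium, Colin's expected payoff equals the payoff from either column against (4/7, 3/7). Using H: −3(4/7) + 2(3/7) = -6/7.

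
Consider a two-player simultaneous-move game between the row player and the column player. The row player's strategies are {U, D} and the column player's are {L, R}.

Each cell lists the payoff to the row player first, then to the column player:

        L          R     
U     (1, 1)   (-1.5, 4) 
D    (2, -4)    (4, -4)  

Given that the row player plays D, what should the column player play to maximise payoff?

Against D, the column player earns -4 from L and -4 from R.
So either strategy is a best response.

either — both L and R are best responses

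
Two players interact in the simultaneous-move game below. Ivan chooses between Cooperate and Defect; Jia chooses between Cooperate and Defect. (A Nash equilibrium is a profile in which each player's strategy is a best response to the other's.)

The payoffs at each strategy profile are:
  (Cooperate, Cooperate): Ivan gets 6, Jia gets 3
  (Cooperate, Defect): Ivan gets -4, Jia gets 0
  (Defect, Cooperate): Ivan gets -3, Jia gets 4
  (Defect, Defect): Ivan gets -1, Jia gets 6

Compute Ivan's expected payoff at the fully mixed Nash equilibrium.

First find q, the probability Jia plays Cooperate, from Ivan's indifference between Cooperate and Defect: 6q − 4(1−q) = −3q − (1−q), giving q = 1/4.
Since Ivan is indifferent in equilibrium, Ivan's expected payoff equals the payoff from either row against (1/4, 3/4). Using Cooperate: 6(1/4) − 4(3/4) = -3/2.

-3/2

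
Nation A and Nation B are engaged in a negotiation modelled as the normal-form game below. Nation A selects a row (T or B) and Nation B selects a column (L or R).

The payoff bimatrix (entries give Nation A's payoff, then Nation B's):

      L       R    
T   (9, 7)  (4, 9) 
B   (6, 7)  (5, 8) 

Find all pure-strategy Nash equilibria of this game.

(T, L): Nation B prefers R (9 > 7) — not an equilibrium.
(T, R): Nation A prefers B (5 > 4) — not an equilibrium.
(B, L): Nation A prefers T (9 > 6); Nation B prefers R (8 > 7) — not an equilibrium.
(B, R): Nation A gets 5 ≥ 4 from T, and Nation B gets 8 ≥ 7 from L — Nash equilibrium.

(B, R)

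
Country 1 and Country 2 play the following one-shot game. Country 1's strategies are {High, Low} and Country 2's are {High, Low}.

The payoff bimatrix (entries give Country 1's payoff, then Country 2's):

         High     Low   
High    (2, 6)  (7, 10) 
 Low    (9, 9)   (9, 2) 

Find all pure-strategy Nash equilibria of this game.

(Low, High)

(High, High): Country 1 prefers Low (9 > 2); Country 2 prefers Low (10 > 6) — not an equilibrium.
(High, Low): Country 1 prefers Low (9 > 7) — not an equilibrium.
(Low, High): Country 1 gets 9 ≥ 2 from High, and Country 2 gets 9 ≥ 2 from Low — Nash equilibrium.
(Low, Low): Country 2 prefers High (9 > 2) — not an equilibrium.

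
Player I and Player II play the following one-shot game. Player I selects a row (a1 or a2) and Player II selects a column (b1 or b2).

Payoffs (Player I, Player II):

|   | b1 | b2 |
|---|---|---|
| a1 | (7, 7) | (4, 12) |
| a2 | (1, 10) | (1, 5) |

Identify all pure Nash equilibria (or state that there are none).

(a1, b2)

(a1, b1): Player II prefers b2 (12 > 7) — not an equilibrium.
(a1, b2): Player I gets 4 ≥ 1 from a2, and Player II gets 12 ≥ 7 from b1 — Nash equilibrium.
(a2, b1): Player I prefers a1 (7 > 1) — not an equilibrium.
(a2, b2): Player I prefers a1 (4 > 1); Player II prefers b1 (10 > 5) — not an equilibrium.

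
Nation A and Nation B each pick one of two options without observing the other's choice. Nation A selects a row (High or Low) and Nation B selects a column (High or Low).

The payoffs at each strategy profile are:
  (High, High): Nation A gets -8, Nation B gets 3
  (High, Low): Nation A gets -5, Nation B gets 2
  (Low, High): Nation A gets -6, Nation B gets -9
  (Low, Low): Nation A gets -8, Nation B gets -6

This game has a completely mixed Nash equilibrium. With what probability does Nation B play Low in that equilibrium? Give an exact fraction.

Let q be the probability that Nation B plays High. In a completely mixed equilibrium, Nation A must be indifferent between High and Low.
Nation A's expected payoff from High is −8q − 5(1−q); from Low it is −6q − 8(1−q).
Setting these equal: −3q − 5 = 2q − 8, so q = 3/5.
Therefore Nation B plays Low with probability 1 − 3/5 = 2/5.

2/5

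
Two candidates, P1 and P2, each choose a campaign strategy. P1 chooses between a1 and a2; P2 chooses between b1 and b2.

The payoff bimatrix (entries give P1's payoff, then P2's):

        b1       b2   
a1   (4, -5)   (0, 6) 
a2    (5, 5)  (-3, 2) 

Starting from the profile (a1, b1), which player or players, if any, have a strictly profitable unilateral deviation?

P1 at (a1, b1) earns 4; deviating to a2 yields 5 — a strict improvement.
P2 earns -5; deviating to b2 yields 6 — a strict improvement.
Both P1 and P2 have strictly profitable deviations.

Both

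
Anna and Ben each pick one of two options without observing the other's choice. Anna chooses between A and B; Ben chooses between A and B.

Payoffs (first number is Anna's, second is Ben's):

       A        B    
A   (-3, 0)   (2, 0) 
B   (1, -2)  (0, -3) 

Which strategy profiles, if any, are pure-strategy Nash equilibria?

(A, A): Anna prefers B (1 > -3) — not an equilibrium.
(A, B): Anna gets 2 ≥ 0 from B, and Ben gets 0 ≥ 0 from A — Nash equilibrium.
(B, A): Anna gets 1 ≥ -3 from A, and Ben gets -2 ≥ -3 from B — Nash equilibrium.
(B, B): Anna prefers A (2 > 0); Ben prefers A (-2 > -3) — not an equilibrium.

(A, B) and (B, A)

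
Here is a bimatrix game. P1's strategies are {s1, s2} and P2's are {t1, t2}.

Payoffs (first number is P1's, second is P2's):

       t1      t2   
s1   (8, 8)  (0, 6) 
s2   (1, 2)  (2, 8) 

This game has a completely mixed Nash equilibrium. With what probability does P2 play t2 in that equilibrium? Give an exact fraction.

Let c be the probability that P2 plays t1. In a completely mixed equilibrium, P1 must be indifferent between s1 and s2.
P1's expected payoff from s1 is 8c; from s2 it is c + 2(1−c).
Setting these equal: 8c = −c + 2, so c = 2/9.
Therefore P2 plays t2 with probability 1 − 2/9 = 7/9.

7/9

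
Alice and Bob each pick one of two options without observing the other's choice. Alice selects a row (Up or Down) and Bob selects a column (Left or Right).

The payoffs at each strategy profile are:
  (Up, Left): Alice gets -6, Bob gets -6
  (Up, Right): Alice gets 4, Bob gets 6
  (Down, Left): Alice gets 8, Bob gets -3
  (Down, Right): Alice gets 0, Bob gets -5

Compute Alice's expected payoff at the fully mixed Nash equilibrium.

16/9

First find y, the probability Bob plays Left, from Alice's indifference between Up and Down: −6y + 4(1−y) = 8y, giving y = 2/9.
Since Alice is indifferent in equilibrium, Alice's expected payoff equals the payoff from either row against (2/9, 7/9). Using Up: −6(2/9) + 4(7/9) = 16/9.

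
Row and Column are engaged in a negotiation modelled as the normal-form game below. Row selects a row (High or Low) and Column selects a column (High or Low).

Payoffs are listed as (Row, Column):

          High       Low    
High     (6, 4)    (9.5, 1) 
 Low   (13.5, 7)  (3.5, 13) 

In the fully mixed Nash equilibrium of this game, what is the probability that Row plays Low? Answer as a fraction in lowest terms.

1/3

Let x be the probability that Row plays High. In a completely mixed equilibrium, Column must be indifferent between High and Low.
Column's expected payoff from High is 4x + 7(1−x); from Low it is x + 13(1−x).
Setting these equal: −3x + 7 = −12x + 13, so x = 2/3.
Therefore Row plays Low with probability 1 − 2/3 = 1/3.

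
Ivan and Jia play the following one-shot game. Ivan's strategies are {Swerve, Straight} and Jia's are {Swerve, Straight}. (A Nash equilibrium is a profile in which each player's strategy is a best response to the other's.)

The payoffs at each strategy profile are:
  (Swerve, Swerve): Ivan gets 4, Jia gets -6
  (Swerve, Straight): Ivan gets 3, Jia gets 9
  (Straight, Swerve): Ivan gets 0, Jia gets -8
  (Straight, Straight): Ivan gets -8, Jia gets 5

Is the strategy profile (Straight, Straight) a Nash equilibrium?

At (Straight, Straight), Ivan earns -8; switching to Swerve would give 3, so Ivan would deviate.
Jia earns 5; switching to Swerve would give -8, so Jia has no profitable deviation.
Since at least one player can profitably deviate, this is not a Nash equilibrium.

No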